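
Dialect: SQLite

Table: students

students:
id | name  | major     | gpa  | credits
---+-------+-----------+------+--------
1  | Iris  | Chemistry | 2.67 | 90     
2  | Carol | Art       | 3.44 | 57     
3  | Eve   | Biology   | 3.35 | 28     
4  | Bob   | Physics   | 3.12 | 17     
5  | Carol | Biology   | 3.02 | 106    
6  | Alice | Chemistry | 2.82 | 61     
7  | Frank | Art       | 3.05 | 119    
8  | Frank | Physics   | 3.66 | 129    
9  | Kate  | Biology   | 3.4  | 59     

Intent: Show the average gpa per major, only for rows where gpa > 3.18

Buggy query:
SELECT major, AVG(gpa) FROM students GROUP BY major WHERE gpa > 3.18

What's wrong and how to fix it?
Bug: WHERE cannot follow GROUP BY

Fix: Place WHERE between FROM and GROUP BY

Corrected query:
SELECT major, AVG(gpa) FROM students WHERE gpa > 3.18 GROUP BY major

Result:
major   | AVG(gpa)
--------+---------
Art     | 3.44    
Biology | 3.375   
Physics | 3.66    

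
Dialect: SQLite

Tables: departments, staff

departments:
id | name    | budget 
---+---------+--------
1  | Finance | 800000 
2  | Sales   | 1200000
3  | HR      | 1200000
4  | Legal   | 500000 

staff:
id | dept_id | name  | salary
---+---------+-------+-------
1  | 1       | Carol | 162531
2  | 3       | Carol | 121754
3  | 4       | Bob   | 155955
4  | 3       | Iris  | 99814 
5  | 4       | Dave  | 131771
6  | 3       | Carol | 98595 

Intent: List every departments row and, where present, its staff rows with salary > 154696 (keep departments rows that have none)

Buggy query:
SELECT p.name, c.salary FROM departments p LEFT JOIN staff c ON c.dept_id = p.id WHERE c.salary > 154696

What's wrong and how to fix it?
Bug: Filtering c.salary in WHERE discards the NULL rows produced by LEFT JOIN, turning it into an inner join

Fix: Move the right-table condition into the ON clause so unmatched parents are kept

Corrected query:
SELECT p.name, c.salary FROM departments p LEFT JOIN staff c ON c.dept_id = p.id AND c.salary > 154696

Result:
name    | salary
--------+-------
Finance | 162531
Sales   | NULL  
HR      | NULL  
Legal   | 155955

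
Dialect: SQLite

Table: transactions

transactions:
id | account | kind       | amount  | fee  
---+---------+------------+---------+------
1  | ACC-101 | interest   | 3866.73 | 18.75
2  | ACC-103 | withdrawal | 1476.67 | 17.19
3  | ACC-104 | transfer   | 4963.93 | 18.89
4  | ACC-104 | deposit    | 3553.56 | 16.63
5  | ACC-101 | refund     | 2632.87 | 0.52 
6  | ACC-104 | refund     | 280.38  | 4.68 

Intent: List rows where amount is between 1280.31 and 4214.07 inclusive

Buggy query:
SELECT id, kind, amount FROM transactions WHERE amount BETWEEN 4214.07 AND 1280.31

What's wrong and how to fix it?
Bug: The bounds are reversed; BETWEEN a AND b requires a <= b to match anything

Fix: Write BETWEEN 1280.31 AND 4214.07

Corrected query:
SELECT id, kind, amount FROM transactions WHERE amount BETWEEN 1280.31 AND 4214.07

Result:
id | kind       | amount 
---+------------+--------
1  | interest   | 3866.73
2  | withdrawal | 1476.67
4  | deposit    | 3553.56
5  | refund     | 2632.87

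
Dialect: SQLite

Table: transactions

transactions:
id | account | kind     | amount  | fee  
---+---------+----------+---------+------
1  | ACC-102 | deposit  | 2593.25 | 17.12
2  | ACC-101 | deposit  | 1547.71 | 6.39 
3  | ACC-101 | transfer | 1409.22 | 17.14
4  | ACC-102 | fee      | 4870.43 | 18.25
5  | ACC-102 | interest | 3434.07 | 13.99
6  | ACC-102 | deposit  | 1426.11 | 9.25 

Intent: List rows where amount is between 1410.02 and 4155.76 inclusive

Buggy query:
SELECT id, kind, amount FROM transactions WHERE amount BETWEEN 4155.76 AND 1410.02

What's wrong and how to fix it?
Bug: BETWEEN expects the lower bound first; with 4155.76 AND 1410.02 the range is empty

Fix: Swap the bounds so the smaller value comes first

Corrected query:
SELECT id, kind, amount FROM transactions WHERE amount BETWEEN 1410.02 AND 4155.76

Result:
id | kind     | amount 
---+----------+--------
1  | deposit  | 2593.25
2  | deposit  | 1547.71
5  | interest | 3434.07
6  | deposit  | 1426.11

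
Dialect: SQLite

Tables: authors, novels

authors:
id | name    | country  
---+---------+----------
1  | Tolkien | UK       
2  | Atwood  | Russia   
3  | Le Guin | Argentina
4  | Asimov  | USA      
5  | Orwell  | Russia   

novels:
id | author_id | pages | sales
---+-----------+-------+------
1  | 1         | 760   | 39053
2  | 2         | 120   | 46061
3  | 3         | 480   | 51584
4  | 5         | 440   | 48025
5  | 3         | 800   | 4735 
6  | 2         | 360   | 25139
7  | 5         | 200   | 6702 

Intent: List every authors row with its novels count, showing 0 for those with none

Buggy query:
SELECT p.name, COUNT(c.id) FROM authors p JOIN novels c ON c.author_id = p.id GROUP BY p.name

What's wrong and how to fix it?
Bug: An inner join excludes parents with zero children

Fix: Use LEFT JOIN so parents without children still appear (COUNT(c.id) gives 0)

Corrected query:
SELECT p.name, COUNT(c.id) FROM authors p LEFT JOIN novels c ON c.author_id = p.id GROUP BY p.name

Result:
name    | COUNT(c.id)
--------+------------
Asimov  | 0          
Atwood  | 2          
Le Guin | 2          
Orwell  | 2          
Tolkien | 1          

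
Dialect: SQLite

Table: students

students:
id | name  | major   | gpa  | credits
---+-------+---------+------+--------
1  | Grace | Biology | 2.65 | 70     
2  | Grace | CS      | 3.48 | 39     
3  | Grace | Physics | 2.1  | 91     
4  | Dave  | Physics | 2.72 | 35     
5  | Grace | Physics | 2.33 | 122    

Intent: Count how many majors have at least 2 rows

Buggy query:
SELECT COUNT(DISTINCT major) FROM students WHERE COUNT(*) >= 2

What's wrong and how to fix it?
Bug: WHERE filters individual rows, not groups, so a group-level COUNT is invalid there

Fix: Use a subquery that GROUPs and filters with HAVING, then count its rows

Corrected query:
SELECT COUNT(*) FROM (SELECT major FROM students GROUP BY major HAVING COUNT(*) >= 2)

Result:
COUNT(*)
--------
1       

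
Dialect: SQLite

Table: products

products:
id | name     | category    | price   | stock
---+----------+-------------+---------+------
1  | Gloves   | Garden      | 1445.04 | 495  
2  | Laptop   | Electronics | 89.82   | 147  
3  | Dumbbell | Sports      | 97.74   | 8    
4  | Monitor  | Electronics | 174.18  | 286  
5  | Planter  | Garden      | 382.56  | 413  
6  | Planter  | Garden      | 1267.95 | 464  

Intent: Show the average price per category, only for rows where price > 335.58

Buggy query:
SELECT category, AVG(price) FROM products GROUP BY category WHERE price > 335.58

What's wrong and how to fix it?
Bug: Row-level WHERE must come before GROUP BY in the clause order

Fix: Move the WHERE clause before GROUP BY

Corrected query:
SELECT category, AVG(price) FROM products WHERE price > 335.58 GROUP BY category

Result:
category | AVG(price)
---------+-----------
Garden   | 1031.85   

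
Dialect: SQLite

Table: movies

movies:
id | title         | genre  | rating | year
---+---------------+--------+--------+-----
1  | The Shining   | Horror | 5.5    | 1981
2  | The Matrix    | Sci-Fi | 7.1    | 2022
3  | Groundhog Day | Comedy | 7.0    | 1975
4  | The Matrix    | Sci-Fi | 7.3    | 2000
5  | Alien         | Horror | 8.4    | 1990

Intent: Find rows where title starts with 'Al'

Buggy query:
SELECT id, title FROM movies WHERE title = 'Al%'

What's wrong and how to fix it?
Bug: Wildcards only work with LIKE; '=' treats '%' as a literal character

Fix: Use LIKE for wildcard pattern matching

Corrected query:
SELECT id, title FROM movies WHERE title LIKE 'Al%'

Result:
id | title
---+------
5  | Alien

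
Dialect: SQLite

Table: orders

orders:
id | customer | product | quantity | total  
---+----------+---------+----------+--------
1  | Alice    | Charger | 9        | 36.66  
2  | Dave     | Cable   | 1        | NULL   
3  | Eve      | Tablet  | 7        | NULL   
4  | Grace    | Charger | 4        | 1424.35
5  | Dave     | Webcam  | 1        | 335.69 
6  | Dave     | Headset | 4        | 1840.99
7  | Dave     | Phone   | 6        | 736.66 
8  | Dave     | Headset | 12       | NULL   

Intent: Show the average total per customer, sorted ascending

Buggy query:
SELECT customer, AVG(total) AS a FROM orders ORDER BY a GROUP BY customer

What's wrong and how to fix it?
Bug: ORDER BY appears before GROUP BY; SQL clause order requires GROUP BY first

Fix: Reorder: SELECT … FROM … GROUP BY … ORDER BY …

Corrected query:
SELECT customer, AVG(total) AS a FROM orders GROUP BY customer ORDER BY a

Result:
customer | a         
---------+-----------
Eve      | NULL      
Alice    | 36.66     
Dave     | 971.113333
Grace    | 1424.35   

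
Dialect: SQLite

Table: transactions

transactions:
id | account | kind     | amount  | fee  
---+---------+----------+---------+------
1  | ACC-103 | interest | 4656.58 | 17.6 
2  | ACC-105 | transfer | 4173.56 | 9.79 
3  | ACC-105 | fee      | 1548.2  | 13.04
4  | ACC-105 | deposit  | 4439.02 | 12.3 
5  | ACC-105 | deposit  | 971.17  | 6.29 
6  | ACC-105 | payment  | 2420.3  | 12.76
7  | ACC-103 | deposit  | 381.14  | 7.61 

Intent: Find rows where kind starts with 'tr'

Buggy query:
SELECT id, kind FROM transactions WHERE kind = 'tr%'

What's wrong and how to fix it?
Bug: Wildcards only work with LIKE; '=' treats '%' as a literal character

Fix: Replace '=' with LIKE so 'tr%' is treated as a pattern

Corrected query:
SELECT id, kind FROM transactions WHERE kind LIKE 'tr%'

Result:
id | kind    
---+---------
2  | transfer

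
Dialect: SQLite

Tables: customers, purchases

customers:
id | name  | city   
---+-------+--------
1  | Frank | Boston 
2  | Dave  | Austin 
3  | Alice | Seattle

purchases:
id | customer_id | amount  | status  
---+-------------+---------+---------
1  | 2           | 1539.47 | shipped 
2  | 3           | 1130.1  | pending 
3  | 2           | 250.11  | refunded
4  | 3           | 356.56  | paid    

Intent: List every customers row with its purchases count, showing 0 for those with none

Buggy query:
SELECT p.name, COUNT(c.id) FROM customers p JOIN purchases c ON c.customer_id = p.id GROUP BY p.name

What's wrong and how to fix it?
Bug: INNER JOIN drops customers rows that have no matching purchases rows

Fix: Use LEFT JOIN so parents without children still appear (COUNT(c.id) gives 0)

Corrected query:
SELECT p.name, COUNT(c.id) FROM customers p LEFT JOIN purchases c ON c.customer_id = p.id GROUP BY p.name

Result:
name  | COUNT(c.id)
------+------------
Alice | 2          
Dave  | 2          
Frank | 0          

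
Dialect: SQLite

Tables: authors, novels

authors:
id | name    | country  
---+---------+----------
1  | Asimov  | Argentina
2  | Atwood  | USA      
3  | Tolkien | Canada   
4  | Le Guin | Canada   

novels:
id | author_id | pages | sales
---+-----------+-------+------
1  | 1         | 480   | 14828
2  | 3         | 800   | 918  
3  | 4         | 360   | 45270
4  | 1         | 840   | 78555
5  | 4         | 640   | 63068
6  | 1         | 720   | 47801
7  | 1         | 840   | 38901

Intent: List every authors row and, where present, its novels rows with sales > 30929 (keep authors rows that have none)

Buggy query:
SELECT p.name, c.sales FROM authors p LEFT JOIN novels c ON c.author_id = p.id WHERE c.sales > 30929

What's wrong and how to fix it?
Bug: A WHERE condition on the right-hand table after LEFT JOIN drops unmatched parents

Fix: Put 'c.sales > 30929' in the JOIN's ON clause instead of WHERE

Corrected query:
SELECT p.name, c.sales FROM authors p LEFT JOIN novels c ON c.author_id = p.id AND c.sales > 30929

Result:
name    | sales
--------+------
Asimov  | 38901
Asimov  | 47801
Asimov  | 78555
Atwood  | NULL 
Tolkien | NULL 
Le Guin | 45270
Le Guin | 63068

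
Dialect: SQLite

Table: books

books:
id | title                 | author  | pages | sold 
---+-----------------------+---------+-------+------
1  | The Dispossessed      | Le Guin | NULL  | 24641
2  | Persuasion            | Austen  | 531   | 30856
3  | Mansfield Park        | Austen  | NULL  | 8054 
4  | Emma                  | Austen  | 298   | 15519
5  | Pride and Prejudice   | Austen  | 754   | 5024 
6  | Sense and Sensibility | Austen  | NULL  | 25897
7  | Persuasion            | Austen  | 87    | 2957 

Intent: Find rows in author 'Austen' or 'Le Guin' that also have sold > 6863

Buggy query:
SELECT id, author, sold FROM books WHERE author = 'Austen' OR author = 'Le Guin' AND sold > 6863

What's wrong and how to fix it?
Bug: Without parentheses, AND is evaluated before OR, so the sold filter only applies to the 'Le Guin' branch

Fix: Add parentheses around the OR so the AND applies to both alternatives

Corrected query:
SELECT id, author, sold FROM books WHERE (author = 'Austen' OR author = 'Le Guin') AND sold > 6863

Result:
id | author  | sold 
---+---------+------
1  | Le Guin | 24641
2  | Austen  | 30856
3  | Austen  | 8054 
4  | Austen  | 15519
6  | Austen  | 25897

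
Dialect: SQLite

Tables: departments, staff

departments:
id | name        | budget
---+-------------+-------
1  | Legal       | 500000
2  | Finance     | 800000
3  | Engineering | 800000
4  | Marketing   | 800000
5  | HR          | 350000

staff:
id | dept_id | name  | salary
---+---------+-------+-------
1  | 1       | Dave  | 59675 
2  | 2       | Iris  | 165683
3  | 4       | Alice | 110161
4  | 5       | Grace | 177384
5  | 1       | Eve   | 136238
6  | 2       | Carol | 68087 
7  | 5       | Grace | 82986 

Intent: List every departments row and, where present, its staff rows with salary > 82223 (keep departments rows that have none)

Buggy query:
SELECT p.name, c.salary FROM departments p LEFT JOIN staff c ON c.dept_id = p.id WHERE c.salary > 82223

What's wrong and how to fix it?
Bug: Filtering c.salary in WHERE discards the NULL rows produced by LEFT JOIN, turning it into an inner join

Fix: Put 'c.salary > 82223' in the JOIN's ON clause instead of WHERE

Corrected query:
SELECT p.name, c.salary FROM departments p LEFT JOIN staff c ON c.dept_id = p.id AND c.salary > 82223

Result:
name        | salary
------------+-------
Legal       | 136238
Finance     | 165683
Engineering | NULL  
Marketing   | 110161
HR          | 82986 
HR          | 177384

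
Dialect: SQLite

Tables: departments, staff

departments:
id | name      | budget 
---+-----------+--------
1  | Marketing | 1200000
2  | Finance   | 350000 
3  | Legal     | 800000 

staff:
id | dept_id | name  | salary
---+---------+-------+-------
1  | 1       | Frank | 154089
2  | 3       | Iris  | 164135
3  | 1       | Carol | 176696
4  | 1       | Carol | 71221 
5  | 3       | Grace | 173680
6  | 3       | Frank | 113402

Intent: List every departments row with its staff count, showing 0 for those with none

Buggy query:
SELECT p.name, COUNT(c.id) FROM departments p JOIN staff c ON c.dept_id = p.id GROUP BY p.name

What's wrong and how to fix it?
Bug: INNER JOIN drops departments rows that have no matching staff rows

Fix: Switch to LEFT JOIN to retain unmatched parent rows

Corrected query:
SELECT p.name, COUNT(c.id) FROM departments p LEFT JOIN staff c ON c.dept_id = p.id GROUP BY p.name

Result:
name      | COUNT(c.id)
----------+------------
Finance   | 0          
Legal     | 3          
Marketing | 3          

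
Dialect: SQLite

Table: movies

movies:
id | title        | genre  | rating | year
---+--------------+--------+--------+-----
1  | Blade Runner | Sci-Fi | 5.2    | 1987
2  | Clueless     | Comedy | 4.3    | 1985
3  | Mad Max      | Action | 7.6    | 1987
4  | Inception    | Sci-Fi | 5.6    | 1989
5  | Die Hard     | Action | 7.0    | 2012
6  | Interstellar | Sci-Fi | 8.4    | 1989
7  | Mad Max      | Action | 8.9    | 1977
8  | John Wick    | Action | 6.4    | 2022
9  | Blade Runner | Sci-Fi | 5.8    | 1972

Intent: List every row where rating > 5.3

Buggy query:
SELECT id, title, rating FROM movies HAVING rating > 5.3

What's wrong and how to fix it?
Bug: HAVING filters the output of aggregation, but this query has no GROUP BY and no aggregate functions, so SQLite rejects it (HAVING clause on a non-aggregate query); the condition here is per row

Fix: Replace HAVING with WHERE since the condition applies to individual rows

Corrected query:
SELECT id, title, rating FROM movies WHERE rating > 5.3

Result:
id | title        | rating
---+--------------+-------
3  | Mad Max      | 7.6   
4  | Inception    | 5.6   
5  | Die Hard     | 7     
6  | Interstellar | 8.4   
7  | Mad Max      | 8.9   
8  | John Wick    | 6.4   
9  | Blade Runner | 5.8   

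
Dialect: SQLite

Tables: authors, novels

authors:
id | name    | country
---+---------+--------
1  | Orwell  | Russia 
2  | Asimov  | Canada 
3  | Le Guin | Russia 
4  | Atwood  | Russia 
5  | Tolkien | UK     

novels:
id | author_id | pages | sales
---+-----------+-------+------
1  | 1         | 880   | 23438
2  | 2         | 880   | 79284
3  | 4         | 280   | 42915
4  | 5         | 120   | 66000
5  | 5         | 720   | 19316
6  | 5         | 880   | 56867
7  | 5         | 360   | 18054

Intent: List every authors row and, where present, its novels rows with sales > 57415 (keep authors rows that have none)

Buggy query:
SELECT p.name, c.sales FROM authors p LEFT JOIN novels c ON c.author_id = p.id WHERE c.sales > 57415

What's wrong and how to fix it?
Bug: A WHERE condition on the right-hand table after LEFT JOIN drops unmatched parents

Fix: Put 'c.sales > 57415' in the JOIN's ON clause instead of WHERE

Corrected query:
SELECT p.name, c.sales FROM authors p LEFT JOIN novels c ON c.author_id = p.id AND c.sales > 57415

Result:
name    | sales
--------+------
Orwell  | NULL 
Asimov  | 79284
Le Guin | NULL 
Atwood  | NULL 
Tolkien | 66000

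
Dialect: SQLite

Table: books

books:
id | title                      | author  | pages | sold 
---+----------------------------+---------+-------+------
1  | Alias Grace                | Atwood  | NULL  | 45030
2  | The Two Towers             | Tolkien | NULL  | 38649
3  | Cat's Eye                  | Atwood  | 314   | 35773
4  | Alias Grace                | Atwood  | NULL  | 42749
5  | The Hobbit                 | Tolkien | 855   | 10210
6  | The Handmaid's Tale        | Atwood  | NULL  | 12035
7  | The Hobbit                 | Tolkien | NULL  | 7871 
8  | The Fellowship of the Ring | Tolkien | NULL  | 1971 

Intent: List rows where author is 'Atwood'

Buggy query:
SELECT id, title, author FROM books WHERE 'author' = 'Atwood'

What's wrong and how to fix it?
Bug: 'author' in single quotes is a string literal, not the column; the comparison is literal-vs-literal and never true

Fix: Reference the column as author without single quotes

Corrected query:
SELECT id, title, author FROM books WHERE author = 'Atwood'

Result:
id | title               | author
---+---------------------+-------
1  | Alias Grace         | Atwood
3  | Cat's Eye           | Atwood
4  | Alias Grace         | Atwood
6  | The Handmaid's Tale | Atwood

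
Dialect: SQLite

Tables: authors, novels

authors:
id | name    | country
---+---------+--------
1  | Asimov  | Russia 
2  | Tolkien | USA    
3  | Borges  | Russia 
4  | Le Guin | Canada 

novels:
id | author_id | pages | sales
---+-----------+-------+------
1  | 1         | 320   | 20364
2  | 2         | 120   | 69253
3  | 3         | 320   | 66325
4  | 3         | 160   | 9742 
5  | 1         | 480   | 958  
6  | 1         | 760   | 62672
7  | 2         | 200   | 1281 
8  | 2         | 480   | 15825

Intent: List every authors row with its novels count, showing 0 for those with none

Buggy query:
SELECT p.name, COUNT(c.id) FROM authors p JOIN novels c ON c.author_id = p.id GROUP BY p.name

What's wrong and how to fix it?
Bug: An inner join excludes parents with zero children

Fix: Use LEFT JOIN so parents without children still appear (COUNT(c.id) gives 0)

Corrected query:
SELECT p.name, COUNT(c.id) FROM authors p LEFT JOIN novels c ON c.author_id = p.id GROUP BY p.name

Result:
name    | COUNT(c.id)
--------+------------
Asimov  | 3          
Borges  | 2          
Le Guin | 0          
Tolkien | 3          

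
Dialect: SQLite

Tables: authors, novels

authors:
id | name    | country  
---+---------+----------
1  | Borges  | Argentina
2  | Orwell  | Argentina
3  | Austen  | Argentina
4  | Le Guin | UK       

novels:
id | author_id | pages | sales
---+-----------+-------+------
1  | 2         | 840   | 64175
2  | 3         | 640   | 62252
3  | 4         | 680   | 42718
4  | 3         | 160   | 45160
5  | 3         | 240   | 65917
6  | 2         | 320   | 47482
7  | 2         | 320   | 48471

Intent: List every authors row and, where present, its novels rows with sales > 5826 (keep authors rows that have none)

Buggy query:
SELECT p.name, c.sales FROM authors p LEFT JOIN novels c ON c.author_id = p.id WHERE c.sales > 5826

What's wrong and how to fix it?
Bug: Filtering c.sales in WHERE discards the NULL rows produced by LEFT JOIN, turning it into an inner join

Fix: Put 'c.sales > 5826' in the JOIN's ON clause instead of WHERE

Corrected query:
SELECT p.name, c.sales FROM authors p LEFT JOIN novels c ON c.author_id = p.id AND c.sales > 5826

Result:
name    | sales
--------+------
Borges  | NULL 
Orwell  | 47482
Orwell  | 48471
Orwell  | 64175
Austen  | 45160
Austen  | 62252
Austen  | 65917
Le Guin | 42718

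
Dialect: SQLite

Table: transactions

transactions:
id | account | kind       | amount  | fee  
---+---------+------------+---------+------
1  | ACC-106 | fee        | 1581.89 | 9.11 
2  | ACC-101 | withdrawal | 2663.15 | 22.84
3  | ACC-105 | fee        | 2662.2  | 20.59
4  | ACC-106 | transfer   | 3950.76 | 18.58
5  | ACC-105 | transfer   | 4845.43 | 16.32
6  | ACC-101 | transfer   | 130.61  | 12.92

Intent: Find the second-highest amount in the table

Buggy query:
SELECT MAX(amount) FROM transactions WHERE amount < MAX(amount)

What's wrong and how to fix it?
Bug: The inner MAX is an aggregate inside WHERE, which is not allowed

Fix: Put the inner MAX in a scalar subquery

Corrected query:
SELECT MAX(amount) FROM transactions WHERE amount < (SELECT MAX(amount) FROM transactions)

Result:
MAX(amount)
-----------
3950.76    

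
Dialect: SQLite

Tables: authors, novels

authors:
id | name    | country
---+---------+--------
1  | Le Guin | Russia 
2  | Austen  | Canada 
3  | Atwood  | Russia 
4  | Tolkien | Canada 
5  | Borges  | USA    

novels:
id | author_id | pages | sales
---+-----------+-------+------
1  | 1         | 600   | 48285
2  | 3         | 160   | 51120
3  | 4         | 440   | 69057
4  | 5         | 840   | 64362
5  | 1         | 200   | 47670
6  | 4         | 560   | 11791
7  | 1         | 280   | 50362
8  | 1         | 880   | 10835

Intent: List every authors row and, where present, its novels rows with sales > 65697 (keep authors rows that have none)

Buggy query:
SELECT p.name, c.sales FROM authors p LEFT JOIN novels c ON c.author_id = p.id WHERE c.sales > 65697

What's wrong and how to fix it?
Bug: A WHERE condition on the right-hand table after LEFT JOIN drops unmatched parents

Fix: Move the right-table condition into the ON clause so unmatched parents are kept

Corrected query:
SELECT p.name, c.sales FROM authors p LEFT JOIN novels c ON c.author_id = p.id AND c.sales > 65697

Result:
name    | sales
--------+------
Le Guin | NULL 
Austen  | NULL 
Atwood  | NULL 
Tolkien | 69057
Borges  | NULL 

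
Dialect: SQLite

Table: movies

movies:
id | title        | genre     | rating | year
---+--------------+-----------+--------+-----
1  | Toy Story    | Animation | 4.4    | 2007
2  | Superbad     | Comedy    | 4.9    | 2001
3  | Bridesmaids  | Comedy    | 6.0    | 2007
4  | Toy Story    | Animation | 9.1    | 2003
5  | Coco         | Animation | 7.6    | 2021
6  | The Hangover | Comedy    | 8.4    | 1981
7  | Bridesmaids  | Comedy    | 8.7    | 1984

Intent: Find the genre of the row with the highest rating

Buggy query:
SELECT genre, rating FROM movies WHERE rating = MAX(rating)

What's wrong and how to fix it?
Bug: WHERE is evaluated per row; an aggregate over the whole table isn't defined there

Fix: Use a subquery: WHERE rating = (SELECT MAX(rating) FROM movies)

Corrected query:
SELECT genre, rating FROM movies WHERE rating = (SELECT MAX(rating) FROM movies)

Result:
genre     | rating
----------+-------
Animation | 9.1   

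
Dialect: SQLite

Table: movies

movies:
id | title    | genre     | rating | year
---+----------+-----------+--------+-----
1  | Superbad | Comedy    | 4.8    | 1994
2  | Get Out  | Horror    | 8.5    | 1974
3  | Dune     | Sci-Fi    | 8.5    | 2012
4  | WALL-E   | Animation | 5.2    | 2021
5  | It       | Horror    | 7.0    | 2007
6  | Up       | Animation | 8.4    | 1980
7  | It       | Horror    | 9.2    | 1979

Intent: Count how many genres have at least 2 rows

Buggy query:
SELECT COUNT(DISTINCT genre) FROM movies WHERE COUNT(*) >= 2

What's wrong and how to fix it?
Bug: WHERE filters individual rows, not groups, so a group-level COUNT is invalid there

Fix: Group first with HAVING COUNT(*) >= 2, then COUNT the resulting groups

Corrected query:
SELECT COUNT(*) FROM (SELECT genre FROM movies GROUP BY genre HAVING COUNT(*) >= 2)

Result:
COUNT(*)
--------
2       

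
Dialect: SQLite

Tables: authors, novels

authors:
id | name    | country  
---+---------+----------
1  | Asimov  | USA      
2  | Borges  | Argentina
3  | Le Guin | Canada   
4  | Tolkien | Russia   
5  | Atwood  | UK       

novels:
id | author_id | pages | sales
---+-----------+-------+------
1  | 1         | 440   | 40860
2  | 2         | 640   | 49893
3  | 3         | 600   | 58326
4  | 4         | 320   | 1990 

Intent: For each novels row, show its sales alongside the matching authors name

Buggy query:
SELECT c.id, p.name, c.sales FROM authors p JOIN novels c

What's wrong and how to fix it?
Bug: Missing join condition: each novels row is matched to all authors rows instead of just its own

Fix: Add ON c.author_id = p.id to the JOIN

Corrected query:
SELECT c.id, p.name, c.sales FROM authors p JOIN novels c ON c.author_id = p.id

Result:
id | name    | sales
---+---------+------
1  | Asimov  | 40860
2  | Borges  | 49893
3  | Le Guin | 58326
4  | Tolkien | 1990 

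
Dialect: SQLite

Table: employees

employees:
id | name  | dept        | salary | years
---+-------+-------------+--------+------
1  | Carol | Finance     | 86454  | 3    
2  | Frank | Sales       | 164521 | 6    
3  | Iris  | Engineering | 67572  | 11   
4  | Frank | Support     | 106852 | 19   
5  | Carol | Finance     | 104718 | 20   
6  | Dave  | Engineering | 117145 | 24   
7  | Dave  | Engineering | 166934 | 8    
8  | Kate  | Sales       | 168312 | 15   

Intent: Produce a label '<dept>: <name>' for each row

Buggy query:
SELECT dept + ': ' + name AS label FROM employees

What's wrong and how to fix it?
Bug: SQLite uses || for string concatenation; + coerces text to numbers (yielding 0)

Fix: Use the || operator for string concatenation

Corrected query:
SELECT dept || ': ' || name AS label FROM employees

Result:
label            
-----------------
Finance: Carol   
Sales: Frank     
Engineering: Iris
Support: Frank   
Finance: Carol   
Engineering: Dave
Engineering: Dave
Sales: Kate      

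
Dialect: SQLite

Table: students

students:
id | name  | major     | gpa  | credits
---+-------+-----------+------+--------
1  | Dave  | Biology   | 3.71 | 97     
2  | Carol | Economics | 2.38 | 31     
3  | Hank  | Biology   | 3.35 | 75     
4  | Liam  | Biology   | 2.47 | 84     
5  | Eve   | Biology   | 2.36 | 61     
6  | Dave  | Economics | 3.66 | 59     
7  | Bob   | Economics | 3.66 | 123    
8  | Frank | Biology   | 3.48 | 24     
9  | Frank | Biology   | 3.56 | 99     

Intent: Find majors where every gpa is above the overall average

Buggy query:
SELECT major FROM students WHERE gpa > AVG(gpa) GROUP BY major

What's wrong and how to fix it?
Bug: WHERE evaluates per row before aggregation, so AVG() is unavailable

Fix: Use a subquery for AVG and a HAVING MIN(...) filter so the condition holds for every row in the group

Corrected query:
SELECT major FROM students GROUP BY major HAVING MIN(gpa) > (SELECT AVG(gpa) FROM students)

Result:
(no rows)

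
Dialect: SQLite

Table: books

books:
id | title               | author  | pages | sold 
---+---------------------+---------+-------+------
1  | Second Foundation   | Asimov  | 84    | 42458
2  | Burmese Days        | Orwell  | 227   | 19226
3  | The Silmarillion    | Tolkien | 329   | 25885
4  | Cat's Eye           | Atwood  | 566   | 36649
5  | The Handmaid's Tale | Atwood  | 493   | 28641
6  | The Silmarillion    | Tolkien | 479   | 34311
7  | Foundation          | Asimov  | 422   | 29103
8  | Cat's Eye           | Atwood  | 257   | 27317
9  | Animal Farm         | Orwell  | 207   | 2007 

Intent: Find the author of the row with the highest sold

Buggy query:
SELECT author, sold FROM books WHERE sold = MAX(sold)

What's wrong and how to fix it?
Bug: WHERE is evaluated per row; an aggregate over the whole table isn't defined there

Fix: Use a subquery: WHERE sold = (SELECT MAX(sold) FROM books)

Corrected query:
SELECT author, sold FROM books WHERE sold = (SELECT MAX(sold) FROM books)

Result:
author | sold 
-------+------
Asimov | 42458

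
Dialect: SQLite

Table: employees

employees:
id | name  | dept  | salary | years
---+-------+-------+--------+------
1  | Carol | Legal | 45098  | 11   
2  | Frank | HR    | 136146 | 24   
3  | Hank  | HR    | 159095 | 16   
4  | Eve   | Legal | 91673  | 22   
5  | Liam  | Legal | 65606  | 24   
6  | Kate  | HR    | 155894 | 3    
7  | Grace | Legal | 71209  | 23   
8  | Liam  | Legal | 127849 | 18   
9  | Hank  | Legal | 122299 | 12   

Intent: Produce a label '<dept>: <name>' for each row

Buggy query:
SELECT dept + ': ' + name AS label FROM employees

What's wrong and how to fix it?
Bug: SQLite uses || for string concatenation; + coerces text to numbers (yielding 0)

Fix: Use the || operator for string concatenation

Corrected query:
SELECT dept || ': ' || name AS label FROM employees

Result:
label       
------------
Legal: Carol
HR: Frank   
HR: Hank    
Legal: Eve  
Legal: Liam 
HR: Kate    
Legal: Grace
Legal: Liam 
Legal: Hank 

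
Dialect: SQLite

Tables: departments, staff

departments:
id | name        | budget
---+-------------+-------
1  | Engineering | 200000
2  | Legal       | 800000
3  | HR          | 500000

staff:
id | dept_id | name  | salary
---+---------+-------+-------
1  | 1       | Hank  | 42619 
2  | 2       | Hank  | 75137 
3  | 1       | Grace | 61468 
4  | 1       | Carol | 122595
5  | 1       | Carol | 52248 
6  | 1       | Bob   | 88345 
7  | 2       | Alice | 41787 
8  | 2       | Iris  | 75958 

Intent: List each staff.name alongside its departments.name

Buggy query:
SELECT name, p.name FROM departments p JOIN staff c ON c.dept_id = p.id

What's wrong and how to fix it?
Bug: Both tables have a 'name' column; the unqualified reference is ambiguous

Fix: Prefix ambiguous columns with the table alias

Corrected query:
SELECT c.name, p.name FROM departments p JOIN staff c ON c.dept_id = p.id

Result:
name  | name       
------+------------
Hank  | Engineering
Hank  | Legal      
Grace | Engineering
Carol | Engineering
Carol | Engineering
Bob   | Engineering
Alice | Legal      
Iris  | Legal      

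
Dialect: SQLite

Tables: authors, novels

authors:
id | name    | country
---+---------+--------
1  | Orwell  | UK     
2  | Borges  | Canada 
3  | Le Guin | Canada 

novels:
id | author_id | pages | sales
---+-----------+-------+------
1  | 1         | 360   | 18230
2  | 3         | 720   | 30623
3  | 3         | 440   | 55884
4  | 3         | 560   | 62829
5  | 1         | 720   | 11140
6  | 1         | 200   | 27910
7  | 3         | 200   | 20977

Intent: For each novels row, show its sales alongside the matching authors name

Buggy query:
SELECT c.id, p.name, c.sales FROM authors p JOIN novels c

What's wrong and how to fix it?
Bug: Missing join condition: each novels row is matched to all authors rows instead of just its own

Fix: Specify the join condition linking the foreign key to the parent id

Corrected query:
SELECT c.id, p.name, c.sales FROM authors p JOIN novels c ON c.author_id = p.id

Result:
id | name    | sales
---+---------+------
1  | Orwell  | 18230
2  | Le Guin | 30623
3  | Le Guin | 55884
4  | Le Guin | 62829
5  | Orwell  | 11140
6  | Orwell  | 27910
7  | Le Guin | 20977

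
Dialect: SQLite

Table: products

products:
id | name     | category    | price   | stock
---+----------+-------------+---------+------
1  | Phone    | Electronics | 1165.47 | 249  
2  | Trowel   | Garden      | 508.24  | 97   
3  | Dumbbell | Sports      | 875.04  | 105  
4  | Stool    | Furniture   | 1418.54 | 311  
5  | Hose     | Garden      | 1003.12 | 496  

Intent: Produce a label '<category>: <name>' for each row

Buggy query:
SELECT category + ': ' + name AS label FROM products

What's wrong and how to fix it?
Bug: SQLite uses || for string concatenation; + coerces text to numbers (yielding 0)

Fix: Use the || operator for string concatenation

Corrected query:
SELECT category || ': ' || name AS label FROM products

Result:
label             
------------------
Electronics: Phone
Garden: Trowel    
Sports: Dumbbell  
Furniture: Stool  
Garden: Hose      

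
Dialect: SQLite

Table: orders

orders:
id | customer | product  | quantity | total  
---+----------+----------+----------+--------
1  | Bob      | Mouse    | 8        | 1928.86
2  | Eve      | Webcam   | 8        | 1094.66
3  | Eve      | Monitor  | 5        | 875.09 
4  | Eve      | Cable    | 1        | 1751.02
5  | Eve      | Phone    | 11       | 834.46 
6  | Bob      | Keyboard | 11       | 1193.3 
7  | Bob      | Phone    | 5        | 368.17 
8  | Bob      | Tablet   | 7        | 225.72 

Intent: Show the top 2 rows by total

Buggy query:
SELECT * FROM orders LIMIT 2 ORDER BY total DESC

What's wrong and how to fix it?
Bug: LIMIT must come after ORDER BY

Fix: Sort with ORDER BY, then apply LIMIT

Corrected query:
SELECT * FROM orders ORDER BY total DESC LIMIT 2

Result:
id | customer | product | quantity | total  
---+----------+---------+----------+--------
1  | Bob      | Mouse   | 8        | 1928.86
4  | Eve      | Cable   | 1        | 1751.02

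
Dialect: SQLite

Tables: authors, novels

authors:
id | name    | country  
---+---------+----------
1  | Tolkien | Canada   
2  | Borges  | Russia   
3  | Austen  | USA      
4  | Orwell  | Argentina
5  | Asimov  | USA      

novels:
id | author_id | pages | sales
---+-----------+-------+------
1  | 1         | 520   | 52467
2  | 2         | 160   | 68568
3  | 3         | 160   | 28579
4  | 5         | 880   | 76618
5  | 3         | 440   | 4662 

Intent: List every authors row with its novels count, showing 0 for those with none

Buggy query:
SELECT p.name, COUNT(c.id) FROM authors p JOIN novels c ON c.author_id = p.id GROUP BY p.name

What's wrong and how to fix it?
Bug: INNER JOIN drops authors rows that have no matching novels rows

Fix: Use LEFT JOIN so parents without children still appear (COUNT(c.id) gives 0)

Corrected query:
SELECT p.name, COUNT(c.id) FROM authors p LEFT JOIN novels c ON c.author_id = p.id GROUP BY p.name

Result:
name    | COUNT(c.id)
--------+------------
Asimov  | 1          
Austen  | 2          
Borges  | 1          
Orwell  | 0          
Tolkien | 1          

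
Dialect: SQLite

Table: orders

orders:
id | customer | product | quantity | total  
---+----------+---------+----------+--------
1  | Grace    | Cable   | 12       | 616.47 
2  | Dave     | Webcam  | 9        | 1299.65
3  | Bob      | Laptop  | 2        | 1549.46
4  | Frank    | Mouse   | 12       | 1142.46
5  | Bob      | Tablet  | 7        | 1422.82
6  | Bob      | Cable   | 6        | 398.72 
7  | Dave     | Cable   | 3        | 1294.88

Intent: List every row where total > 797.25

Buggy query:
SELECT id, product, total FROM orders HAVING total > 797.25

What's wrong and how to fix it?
Bug: This is a non-aggregate query (no GROUP BY, no aggregates), so in SQLite the HAVING clause is invalid here; a row-level condition belongs in WHERE

Fix: Replace HAVING with WHERE since the condition applies to individual rows

Corrected query:
SELECT id, product, total FROM orders WHERE total > 797.25

Result:
id | product | total  
---+---------+--------
2  | Webcam  | 1299.65
3  | Laptop  | 1549.46
4  | Mouse   | 1142.46
5  | Tablet  | 1422.82
7  | Cable   | 1294.88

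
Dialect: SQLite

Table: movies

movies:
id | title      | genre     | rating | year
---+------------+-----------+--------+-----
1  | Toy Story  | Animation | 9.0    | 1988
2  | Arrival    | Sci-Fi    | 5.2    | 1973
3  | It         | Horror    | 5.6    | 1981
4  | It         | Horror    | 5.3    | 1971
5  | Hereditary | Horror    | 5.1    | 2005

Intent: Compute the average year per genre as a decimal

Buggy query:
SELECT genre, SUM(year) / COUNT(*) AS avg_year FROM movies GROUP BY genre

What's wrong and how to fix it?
Bug: Both operands are integers, so '/' performs integer division and truncates

Fix: Multiply by 1.0 (or CAST to REAL) to force floating-point division

Corrected query:
SELECT genre, SUM(year) * 1.0 / COUNT(*) AS avg_year FROM movies GROUP BY genre

Result:
genre     | avg_year   
----------+------------
Animation | 1988       
Horror    | 1985.666667
Sci-Fi    | 1973       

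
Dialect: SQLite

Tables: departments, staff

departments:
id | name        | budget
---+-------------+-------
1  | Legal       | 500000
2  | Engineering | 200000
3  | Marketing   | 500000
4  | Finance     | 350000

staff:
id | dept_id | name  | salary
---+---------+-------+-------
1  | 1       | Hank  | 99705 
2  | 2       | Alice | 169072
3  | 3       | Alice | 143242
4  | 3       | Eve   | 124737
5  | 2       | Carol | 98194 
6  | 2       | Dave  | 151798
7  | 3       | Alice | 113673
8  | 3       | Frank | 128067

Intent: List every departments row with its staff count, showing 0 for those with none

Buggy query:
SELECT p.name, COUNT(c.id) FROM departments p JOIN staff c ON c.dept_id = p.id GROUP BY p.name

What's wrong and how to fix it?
Bug: An inner join excludes parents with zero children

Fix: Use LEFT JOIN so parents without children still appear (COUNT(c.id) gives 0)

Corrected query:
SELECT p.name, COUNT(c.id) FROM departments p LEFT JOIN staff c ON c.dept_id = p.id GROUP BY p.name

Result:
name        | COUNT(c.id)
------------+------------
Engineering | 3          
Finance     | 0          
Legal       | 1          
Marketing   | 4          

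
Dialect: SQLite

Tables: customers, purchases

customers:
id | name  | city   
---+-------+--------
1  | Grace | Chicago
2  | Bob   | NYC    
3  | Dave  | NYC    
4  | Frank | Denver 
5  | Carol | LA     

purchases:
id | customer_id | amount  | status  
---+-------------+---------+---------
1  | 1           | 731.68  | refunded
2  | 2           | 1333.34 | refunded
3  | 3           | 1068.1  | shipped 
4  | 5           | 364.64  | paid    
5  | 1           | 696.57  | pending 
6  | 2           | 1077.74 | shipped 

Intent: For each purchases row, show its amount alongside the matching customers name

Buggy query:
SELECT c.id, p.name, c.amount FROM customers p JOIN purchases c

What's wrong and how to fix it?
Bug: Missing join condition: each purchases row is matched to all customers rows instead of just its own

Fix: Specify the join condition linking the foreign key to the parent id

Corrected query:
SELECT c.id, p.name, c.amount FROM customers p JOIN purchases c ON c.customer_id = p.id

Result:
id | name  | amount 
---+-------+--------
1  | Grace | 731.68 
2  | Bob   | 1333.34
3  | Dave  | 1068.1 
4  | Carol | 364.64 
5  | Grace | 696.57 
6  | Bob   | 1077.74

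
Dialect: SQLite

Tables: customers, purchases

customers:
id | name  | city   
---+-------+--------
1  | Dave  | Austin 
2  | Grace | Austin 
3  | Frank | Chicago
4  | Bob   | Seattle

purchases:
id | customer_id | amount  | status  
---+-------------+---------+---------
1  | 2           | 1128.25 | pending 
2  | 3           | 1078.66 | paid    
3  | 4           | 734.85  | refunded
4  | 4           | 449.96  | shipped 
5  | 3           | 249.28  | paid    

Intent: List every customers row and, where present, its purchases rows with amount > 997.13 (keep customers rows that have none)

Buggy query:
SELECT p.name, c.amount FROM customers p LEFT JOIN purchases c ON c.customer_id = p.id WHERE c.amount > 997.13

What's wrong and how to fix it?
Bug: A WHERE condition on the right-hand table after LEFT JOIN drops unmatched parents

Fix: Put 'c.amount > 997.13' in the JOIN's ON clause instead of WHERE

Corrected query:
SELECT p.name, c.amount FROM customers p LEFT JOIN purchases c ON c.customer_id = p.id AND c.amount > 997.13

Result:
name  | amount 
------+--------
Dave  | NULL   
Grace | 1128.25
Frank | 1078.66
Bob   | NULL   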